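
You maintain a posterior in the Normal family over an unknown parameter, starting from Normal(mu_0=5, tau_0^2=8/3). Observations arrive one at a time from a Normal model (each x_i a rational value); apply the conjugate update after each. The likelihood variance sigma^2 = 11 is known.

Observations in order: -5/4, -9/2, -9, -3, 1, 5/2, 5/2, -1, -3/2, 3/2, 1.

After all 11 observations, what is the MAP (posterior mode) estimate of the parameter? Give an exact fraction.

71/121

obs 1: x=-5/4 → posterior Normal(155/41, 88/41)
obs 2: x=-9/2 → posterior Normal(17/7, 88/49)
obs 3: x=-9 → posterior Normal(47/57, 88/57)
obs 4: x=-3 → posterior Normal(23/65, 88/65)
obs 5: x=1 → posterior Normal(31/73, 88/73)
obs 6: x=5/2 → posterior Normal(17/27, 88/81)
obs 7: x=5/2 → posterior Normal(71/89, 88/89)
obs 8: x=-1 → posterior Normal(63/97, 88/97)
obs 9: x=-3/2 → posterior Normal(17/35, 88/105)
obs 10: x=3/2 → posterior Normal(63/113, 88/113)
obs 11: x=1 → posterior Normal(71/121, 8/11)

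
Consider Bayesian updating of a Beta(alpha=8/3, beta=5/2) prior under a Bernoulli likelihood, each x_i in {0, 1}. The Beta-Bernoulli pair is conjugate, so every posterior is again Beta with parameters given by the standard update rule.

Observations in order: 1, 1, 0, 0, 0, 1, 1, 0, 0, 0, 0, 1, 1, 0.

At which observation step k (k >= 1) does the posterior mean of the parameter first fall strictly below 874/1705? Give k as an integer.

k = 4

obs 1: x=1 → posterior Beta(11/3, 5/2)
obs 2: x=1 → posterior Beta(14/3, 5/2)
obs 3: x=0 → posterior Beta(14/3, 7/2)
obs 4: x=0 → posterior Beta(14/3, 9/2)
obs 5: x=0 → posterior Beta(14/3, 11/2)
obs 6: x=1 → posterior Beta(17/3, 11/2)
obs 7: x=1 → posterior Beta(20/3, 11/2)
obs 8: x=0 → posterior Beta(20/3, 13/2)
obs 9: x=0 → posterior Beta(20/3, 15/2)
obs 10: x=0 → posterior Beta(20/3, 17/2)
obs 11: x=0 → posterior Beta(20/3, 19/2)
obs 12: x=1 → posterior Beta(23/3, 19/2)
obs 13: x=1 → posterior Beta(26/3, 19/2)
obs 14: x=0 → posterior Beta(26/3, 21/2)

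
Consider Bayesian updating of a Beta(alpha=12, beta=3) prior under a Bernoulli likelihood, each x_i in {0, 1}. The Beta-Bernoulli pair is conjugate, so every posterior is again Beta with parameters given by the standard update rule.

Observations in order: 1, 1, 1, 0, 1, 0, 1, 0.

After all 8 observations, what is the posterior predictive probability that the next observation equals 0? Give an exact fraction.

6/23

obs 1: x=1 → posterior Beta(13, 3)
obs 2: x=1 → posterior Beta(14, 3)
obs 3: x=1 → posterior Beta(15, 3)
obs 4: x=0 → posterior Beta(15, 4)
obs 5: x=1 → posterior Beta(16, 4)
obs 6: x=0 → posterior Beta(16, 5)
obs 7: x=1 → posterior Beta(17, 5)
obs 8: x=0 → posterior Beta(17, 6)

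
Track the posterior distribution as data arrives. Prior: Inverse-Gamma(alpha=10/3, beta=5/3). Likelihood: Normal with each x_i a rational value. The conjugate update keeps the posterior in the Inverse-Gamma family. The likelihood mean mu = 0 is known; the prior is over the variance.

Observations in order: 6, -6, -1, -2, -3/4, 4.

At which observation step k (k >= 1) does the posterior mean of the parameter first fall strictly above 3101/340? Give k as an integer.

obs 1: x=6 → posterior Inverse-Gamma(23/6, 59/3)
obs 2: x=-6 → posterior Inverse-Gamma(13/3, 113/3)
obs 3: x=-1 → posterior Inverse-Gamma(29/6, 229/6)
obs 4: x=-2 → posterior Inverse-Gamma(16/3, 241/6)
obs 5: x=-3/4 → posterior Inverse-Gamma(35/6, 3883/96)
obs 6: x=4 → posterior Inverse-Gamma(19/3, 4651/96)

k = 2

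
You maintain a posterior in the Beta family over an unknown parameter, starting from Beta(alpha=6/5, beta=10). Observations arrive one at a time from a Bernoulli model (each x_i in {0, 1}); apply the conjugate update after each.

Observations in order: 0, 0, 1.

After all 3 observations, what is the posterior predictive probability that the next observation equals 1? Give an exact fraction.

11/71

obs 1: x=0 → posterior Beta(6/5, 11)
obs 2: x=0 → posterior Beta(6/5, 12)
obs 3: x=1 → posterior Beta(11/5, 12)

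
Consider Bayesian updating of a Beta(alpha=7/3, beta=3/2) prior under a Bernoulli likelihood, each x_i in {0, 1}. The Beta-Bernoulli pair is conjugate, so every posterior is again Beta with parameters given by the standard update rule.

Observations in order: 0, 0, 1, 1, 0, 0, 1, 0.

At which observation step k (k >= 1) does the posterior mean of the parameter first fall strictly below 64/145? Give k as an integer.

obs 1: x=0 → posterior Beta(7/3, 5/2)
obs 2: x=0 → posterior Beta(7/3, 7/2)
obs 3: x=1 → posterior Beta(10/3, 7/2)
obs 4: x=1 → posterior Beta(13/3, 7/2)
obs 5: x=0 → posterior Beta(13/3, 9/2)
obs 6: x=0 → posterior Beta(13/3, 11/2)
obs 7: x=1 → posterior Beta(16/3, 11/2)
obs 8: x=0 → posterior Beta(16/3, 13/2)

k = 2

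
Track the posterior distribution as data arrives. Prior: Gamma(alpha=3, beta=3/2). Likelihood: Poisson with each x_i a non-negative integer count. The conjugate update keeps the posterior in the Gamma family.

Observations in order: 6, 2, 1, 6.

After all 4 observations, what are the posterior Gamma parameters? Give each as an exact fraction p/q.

alpha=18, beta=11/2

obs 1: x=6 → posterior Gamma(9, 5/2)
obs 2: x=2 → posterior Gamma(11, 7/2)
obs 3: x=1 → posterior Gamma(12, 9/2)
obs 4: x=6 → posterior Gamma(18, 11/2)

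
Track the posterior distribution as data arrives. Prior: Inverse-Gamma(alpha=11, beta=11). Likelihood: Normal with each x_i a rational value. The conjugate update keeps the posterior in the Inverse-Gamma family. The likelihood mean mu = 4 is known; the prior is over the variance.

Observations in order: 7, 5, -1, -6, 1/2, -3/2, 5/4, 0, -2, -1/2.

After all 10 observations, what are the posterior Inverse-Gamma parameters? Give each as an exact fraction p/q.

obs 1: x=7 → posterior Inverse-Gamma(23/2, 31/2)
obs 2: x=5 → posterior Inverse-Gamma(12, 16)
obs 3: x=-1 → posterior Inverse-Gamma(25/2, 57/2)
obs 4: x=-6 → posterior Inverse-Gamma(13, 157/2)
obs 5: x=1/2 → posterior Inverse-Gamma(27/2, 677/8)
obs 6: x=-3/2 → posterior Inverse-Gamma(14, 399/4)
obs 7: x=5/4 → posterior Inverse-Gamma(29/2, 3313/32)
obs 8: x=0 → posterior Inverse-Gamma(15, 3569/32)
obs 9: x=-2 → posterior Inverse-Gamma(31/2, 4145/32)
obs 10: x=-1/2 → posterior Inverse-Gamma(16, 4469/32)

alpha=16, beta=4469/32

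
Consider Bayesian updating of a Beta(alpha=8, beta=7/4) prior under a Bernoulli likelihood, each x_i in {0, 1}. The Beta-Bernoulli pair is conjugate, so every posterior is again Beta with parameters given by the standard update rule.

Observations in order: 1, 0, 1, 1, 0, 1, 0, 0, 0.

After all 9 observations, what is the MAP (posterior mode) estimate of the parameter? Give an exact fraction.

44/67

obs 1: x=1 → posterior Beta(9, 7/4)
obs 2: x=0 → posterior Beta(9, 11/4)
obs 3: x=1 → posterior Beta(10, 11/4)
obs 4: x=1 → posterior Beta(11, 11/4)
obs 5: x=0 → posterior Beta(11, 15/4)
obs 6: x=1 → posterior Beta(12, 15/4)
obs 7: x=0 → posterior Beta(12, 19/4)
obs 8: x=0 → posterior Beta(12, 23/4)
obs 9: x=0 → posterior Beta(12, 27/4)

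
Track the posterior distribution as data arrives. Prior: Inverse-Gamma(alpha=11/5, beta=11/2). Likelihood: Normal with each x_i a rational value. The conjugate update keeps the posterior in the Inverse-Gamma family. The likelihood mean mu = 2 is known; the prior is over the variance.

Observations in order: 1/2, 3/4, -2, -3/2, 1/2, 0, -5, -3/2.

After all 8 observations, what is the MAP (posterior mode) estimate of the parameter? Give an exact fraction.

obs 1: x=1/2 → posterior Inverse-Gamma(27/10, 53/8)
obs 2: x=3/4 → posterior Inverse-Gamma(16/5, 237/32)
obs 3: x=-2 → posterior Inverse-Gamma(37/10, 493/32)
obs 4: x=-3/2 → posterior Inverse-Gamma(21/5, 689/32)
obs 5: x=1/2 → posterior Inverse-Gamma(47/10, 725/32)
obs 6: x=0 → posterior Inverse-Gamma(26/5, 789/32)
obs 7: x=-5 → posterior Inverse-Gamma(57/10, 1573/32)
obs 8: x=-3/2 → posterior Inverse-Gamma(31/5, 1769/32)

8845/1152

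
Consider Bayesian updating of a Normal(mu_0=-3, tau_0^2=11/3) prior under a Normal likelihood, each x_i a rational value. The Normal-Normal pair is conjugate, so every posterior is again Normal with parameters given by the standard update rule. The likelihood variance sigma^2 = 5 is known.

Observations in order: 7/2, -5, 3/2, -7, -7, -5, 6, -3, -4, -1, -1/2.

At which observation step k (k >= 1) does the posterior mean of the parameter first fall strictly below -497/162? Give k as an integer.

k = 6

obs 1: x=7/2 → posterior Normal(-1/4, 55/26)
obs 2: x=-5 → posterior Normal(-123/74, 55/37)
obs 3: x=3/2 → posterior Normal(-15/16, 55/48)
obs 4: x=-7 → posterior Normal(-122/59, 55/59)
obs 5: x=-7 → posterior Normal(-199/70, 11/14)
obs 6: x=-5 → posterior Normal(-254/81, 55/81)
obs 7: x=6 → posterior Normal(-47/23, 55/92)
obs 8: x=-3 → posterior Normal(-221/103, 55/103)
obs 9: x=-4 → posterior Normal(-265/114, 55/114)
obs 10: x=-1 → posterior Normal(-276/125, 11/25)
obs 11: x=-1/2 → posterior Normal(-563/272, 55/136)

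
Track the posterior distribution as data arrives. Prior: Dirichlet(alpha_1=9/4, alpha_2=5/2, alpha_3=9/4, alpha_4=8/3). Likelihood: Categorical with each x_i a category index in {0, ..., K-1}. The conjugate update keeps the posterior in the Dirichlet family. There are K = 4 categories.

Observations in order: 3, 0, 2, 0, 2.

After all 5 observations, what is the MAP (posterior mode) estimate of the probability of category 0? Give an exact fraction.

obs 1: x=3 → posterior Dirichlet(9/4, 5/2, 9/4, 11/3)
obs 2: x=0 → posterior Dirichlet(13/4, 5/2, 9/4, 11/3)
obs 3: x=2 → posterior Dirichlet(13/4, 5/2, 13/4, 11/3)
obs 4: x=0 → posterior Dirichlet(17/4, 5/2, 13/4, 11/3)
obs 5: x=2 → posterior Dirichlet(17/4, 5/2, 17/4, 11/3)

39/128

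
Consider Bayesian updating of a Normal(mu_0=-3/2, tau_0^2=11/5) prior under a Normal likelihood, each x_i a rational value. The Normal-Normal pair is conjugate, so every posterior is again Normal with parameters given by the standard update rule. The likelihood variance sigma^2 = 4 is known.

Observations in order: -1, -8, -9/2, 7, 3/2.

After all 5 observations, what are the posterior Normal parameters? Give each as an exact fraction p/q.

obs 1: x=-1 → posterior Normal(-41/31, 44/31)
obs 2: x=-8 → posterior Normal(-43/14, 22/21)
obs 3: x=-9/2 → posterior Normal(-357/106, 44/53)
obs 4: x=7 → posterior Normal(-203/128, 11/16)
obs 5: x=3/2 → posterior Normal(-17/15, 44/75)

mu_0=-17/15, tau_0^2=44/75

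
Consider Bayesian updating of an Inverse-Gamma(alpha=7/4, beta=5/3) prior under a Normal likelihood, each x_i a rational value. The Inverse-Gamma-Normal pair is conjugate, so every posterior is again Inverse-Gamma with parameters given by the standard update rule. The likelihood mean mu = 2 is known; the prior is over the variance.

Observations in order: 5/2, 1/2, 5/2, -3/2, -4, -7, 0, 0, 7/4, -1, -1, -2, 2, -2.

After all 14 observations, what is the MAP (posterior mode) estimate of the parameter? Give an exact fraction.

obs 1: x=5/2 → posterior Inverse-Gamma(9/4, 43/24)
obs 2: x=1/2 → posterior Inverse-Gamma(11/4, 35/12)
obs 3: x=5/2 → posterior Inverse-Gamma(13/4, 73/24)
obs 4: x=-3/2 → posterior Inverse-Gamma(15/4, 55/6)
obs 5: x=-4 → posterior Inverse-Gamma(17/4, 163/6)
obs 6: x=-7 → posterior Inverse-Gamma(19/4, 203/3)
obs 7: x=0 → posterior Inverse-Gamma(21/4, 209/3)
obs 8: x=0 → posterior Inverse-Gamma(23/4, 215/3)
obs 9: x=7/4 → posterior Inverse-Gamma(25/4, 6883/96)
obs 10: x=-1 → posterior Inverse-Gamma(27/4, 7315/96)
obs 11: x=-1 → posterior Inverse-Gamma(29/4, 7747/96)
obs 12: x=-2 → posterior Inverse-Gamma(31/4, 8515/96)
obs 13: x=2 → posterior Inverse-Gamma(33/4, 8515/96)
obs 14: x=-2 → posterior Inverse-Gamma(35/4, 9283/96)

9283/936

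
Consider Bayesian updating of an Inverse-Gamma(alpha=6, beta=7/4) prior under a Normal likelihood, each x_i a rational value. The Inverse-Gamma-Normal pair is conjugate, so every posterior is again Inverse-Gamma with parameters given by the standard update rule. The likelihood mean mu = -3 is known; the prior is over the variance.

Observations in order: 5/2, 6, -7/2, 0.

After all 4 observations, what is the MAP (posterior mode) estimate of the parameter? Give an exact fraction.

obs 1: x=5/2 → posterior Inverse-Gamma(13/2, 135/8)
obs 2: x=6 → posterior Inverse-Gamma(7, 459/8)
obs 3: x=-7/2 → posterior Inverse-Gamma(15/2, 115/2)
obs 4: x=0 → posterior Inverse-Gamma(8, 62)

62/9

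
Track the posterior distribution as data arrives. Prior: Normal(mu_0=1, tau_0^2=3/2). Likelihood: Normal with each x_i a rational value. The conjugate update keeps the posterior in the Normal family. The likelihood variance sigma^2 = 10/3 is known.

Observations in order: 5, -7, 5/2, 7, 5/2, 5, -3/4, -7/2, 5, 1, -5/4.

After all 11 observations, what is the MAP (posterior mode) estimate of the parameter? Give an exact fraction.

obs 1: x=5 → posterior Normal(65/29, 30/29)
obs 2: x=-7 → posterior Normal(1/19, 15/19)
obs 3: x=5/2 → posterior Normal(49/94, 30/47)
obs 4: x=7 → posterior Normal(25/16, 15/28)
obs 5: x=5/2 → posterior Normal(22/13, 6/13)
obs 6: x=5 → posterior Normal(155/74, 15/37)
obs 7: x=-3/4 → posterior Normal(593/332, 30/83)
obs 8: x=-7/2 → posterior Normal(467/368, 15/46)
obs 9: x=5 → posterior Normal(647/404, 30/101)
obs 10: x=1 → posterior Normal(683/440, 3/11)
obs 11: x=-5/4 → posterior Normal(319/238, 30/119)

319/238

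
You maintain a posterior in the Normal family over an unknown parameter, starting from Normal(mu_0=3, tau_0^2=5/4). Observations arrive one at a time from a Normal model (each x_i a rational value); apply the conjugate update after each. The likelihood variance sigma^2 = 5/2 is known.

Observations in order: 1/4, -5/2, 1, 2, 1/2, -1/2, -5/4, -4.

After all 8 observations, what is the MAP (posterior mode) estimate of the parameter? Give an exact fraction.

obs 1: x=1/4 → posterior Normal(25/12, 5/6)
obs 2: x=-5/2 → posterior Normal(15/16, 5/8)
obs 3: x=1 → posterior Normal(19/20, 1/2)
obs 4: x=2 → posterior Normal(9/8, 5/12)
obs 5: x=1/2 → posterior Normal(29/28, 5/14)
obs 6: x=-1/2 → posterior Normal(27/32, 5/16)
obs 7: x=-5/4 → posterior Normal(11/18, 5/18)
obs 8: x=-4 → posterior Normal(3/20, 1/4)

3/20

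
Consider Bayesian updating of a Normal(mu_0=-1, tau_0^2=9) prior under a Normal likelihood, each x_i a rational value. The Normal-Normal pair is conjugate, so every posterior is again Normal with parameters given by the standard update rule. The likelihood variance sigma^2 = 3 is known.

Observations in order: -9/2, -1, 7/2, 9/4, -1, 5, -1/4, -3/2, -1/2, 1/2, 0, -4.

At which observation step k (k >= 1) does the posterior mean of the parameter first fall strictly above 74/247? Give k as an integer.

obs 1: x=-9/2 → posterior Normal(-29/8, 9/4)
obs 2: x=-1 → posterior Normal(-5/2, 9/7)
obs 3: x=7/2 → posterior Normal(-7/10, 9/10)
obs 4: x=9/4 → posterior Normal(-1/52, 9/13)
obs 5: x=-1 → posterior Normal(-13/64, 9/16)
obs 6: x=5 → posterior Normal(47/76, 9/19)
obs 7: x=-1/4 → posterior Normal(1/2, 9/22)
obs 8: x=-3/2 → posterior Normal(13/50, 9/25)
obs 9: x=-1/2 → posterior Normal(5/28, 9/28)
obs 10: x=1/2 → posterior Normal(13/62, 9/31)
obs 11: x=0 → posterior Normal(13/68, 9/34)
obs 12: x=-4 → posterior Normal(-11/74, 9/37)

k = 6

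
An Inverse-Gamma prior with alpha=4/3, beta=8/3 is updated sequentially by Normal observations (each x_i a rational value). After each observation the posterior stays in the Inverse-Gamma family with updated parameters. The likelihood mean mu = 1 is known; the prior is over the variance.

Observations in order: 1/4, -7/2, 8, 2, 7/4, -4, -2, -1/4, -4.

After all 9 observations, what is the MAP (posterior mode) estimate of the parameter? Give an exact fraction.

obs 1: x=1/4 → posterior Inverse-Gamma(11/6, 283/96)
obs 2: x=-7/2 → posterior Inverse-Gamma(7/3, 1255/96)
obs 3: x=8 → posterior Inverse-Gamma(17/6, 3607/96)
obs 4: x=2 → posterior Inverse-Gamma(10/3, 3655/96)
obs 5: x=7/4 → posterior Inverse-Gamma(23/6, 1841/48)
obs 6: x=-4 → posterior Inverse-Gamma(13/3, 2441/48)
obs 7: x=-2 → posterior Inverse-Gamma(29/6, 2657/48)
obs 8: x=-1/4 → posterior Inverse-Gamma(16/3, 5389/96)
obs 9: x=-4 → posterior Inverse-Gamma(35/6, 6589/96)

6589/656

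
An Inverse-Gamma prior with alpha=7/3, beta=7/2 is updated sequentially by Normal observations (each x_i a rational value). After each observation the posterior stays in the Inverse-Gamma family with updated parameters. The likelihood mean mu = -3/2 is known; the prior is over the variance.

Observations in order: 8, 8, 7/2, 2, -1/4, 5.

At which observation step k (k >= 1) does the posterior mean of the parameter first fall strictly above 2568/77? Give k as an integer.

obs 1: x=8 → posterior Inverse-Gamma(17/6, 389/8)
obs 2: x=8 → posterior Inverse-Gamma(10/3, 375/4)
obs 3: x=7/2 → posterior Inverse-Gamma(23/6, 425/4)
obs 4: x=2 → posterior Inverse-Gamma(13/3, 899/8)
obs 5: x=-1/4 → posterior Inverse-Gamma(29/6, 3621/32)
obs 6: x=5 → posterior Inverse-Gamma(16/3, 4297/32)

k = 2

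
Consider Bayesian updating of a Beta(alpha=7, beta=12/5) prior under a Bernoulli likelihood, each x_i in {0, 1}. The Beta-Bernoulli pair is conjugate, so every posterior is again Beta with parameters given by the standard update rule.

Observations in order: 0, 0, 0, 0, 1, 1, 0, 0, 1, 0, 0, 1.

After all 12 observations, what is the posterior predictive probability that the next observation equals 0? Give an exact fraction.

52/107

obs 1: x=0 → posterior Beta(7, 17/5)
obs 2: x=0 → posterior Beta(7, 22/5)
obs 3: x=0 → posterior Beta(7, 27/5)
obs 4: x=0 → posterior Beta(7, 32/5)
obs 5: x=1 → posterior Beta(8, 32/5)
obs 6: x=1 → posterior Beta(9, 32/5)
obs 7: x=0 → posterior Beta(9, 37/5)
obs 8: x=0 → posterior Beta(9, 42/5)
obs 9: x=1 → posterior Beta(10, 42/5)
obs 10: x=0 → posterior Beta(10, 47/5)
obs 11: x=0 → posterior Beta(10, 52/5)
obs 12: x=1 → posterior Beta(11, 52/5)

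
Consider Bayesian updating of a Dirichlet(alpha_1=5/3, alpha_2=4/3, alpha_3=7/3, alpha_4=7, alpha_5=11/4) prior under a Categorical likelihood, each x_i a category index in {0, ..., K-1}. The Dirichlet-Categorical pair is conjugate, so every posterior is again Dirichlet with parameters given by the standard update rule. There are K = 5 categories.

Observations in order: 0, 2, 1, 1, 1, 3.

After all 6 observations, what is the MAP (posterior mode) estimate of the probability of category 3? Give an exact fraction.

84/193

obs 1: x=0 → posterior Dirichlet(8/3, 4/3, 7/3, 7, 11/4)
obs 2: x=2 → posterior Dirichlet(8/3, 4/3, 10/3, 7, 11/4)
obs 3: x=1 → posterior Dirichlet(8/3, 7/3, 10/3, 7, 11/4)
obs 4: x=1 → posterior Dirichlet(8/3, 10/3, 10/3, 7, 11/4)
obs 5: x=1 → posterior Dirichlet(8/3, 13/3, 10/3, 7, 11/4)
obs 6: x=3 → posterior Dirichlet(8/3, 13/3, 10/3, 8, 11/4)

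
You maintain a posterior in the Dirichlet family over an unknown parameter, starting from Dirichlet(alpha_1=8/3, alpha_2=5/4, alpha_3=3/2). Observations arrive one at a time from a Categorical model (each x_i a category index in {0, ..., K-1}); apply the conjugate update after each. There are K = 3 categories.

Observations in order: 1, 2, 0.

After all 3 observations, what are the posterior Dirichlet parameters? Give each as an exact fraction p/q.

obs 1: x=1 → posterior Dirichlet(8/3, 9/4, 3/2)
obs 2: x=2 → posterior Dirichlet(8/3, 9/4, 5/2)
obs 3: x=0 → posterior Dirichlet(11/3, 9/4, 5/2)

alpha_1=11/3, alpha_2=9/4, alpha_3=5/2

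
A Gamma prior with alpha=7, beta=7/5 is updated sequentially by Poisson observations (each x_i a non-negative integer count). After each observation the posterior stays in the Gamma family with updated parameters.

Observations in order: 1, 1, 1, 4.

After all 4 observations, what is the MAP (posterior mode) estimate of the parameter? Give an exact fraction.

65/27

obs 1: x=1 → posterior Gamma(8, 12/5)
obs 2: x=1 → posterior Gamma(9, 17/5)
obs 3: x=1 → posterior Gamma(10, 22/5)
obs 4: x=4 → posterior Gamma(14, 27/5)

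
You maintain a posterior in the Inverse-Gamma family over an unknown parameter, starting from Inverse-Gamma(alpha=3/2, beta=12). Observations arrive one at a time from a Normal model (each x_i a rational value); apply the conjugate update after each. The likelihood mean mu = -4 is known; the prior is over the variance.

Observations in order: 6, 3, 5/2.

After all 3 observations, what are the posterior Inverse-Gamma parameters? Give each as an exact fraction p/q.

obs 1: x=6 → posterior Inverse-Gamma(2, 62)
obs 2: x=3 → posterior Inverse-Gamma(5/2, 173/2)
obs 3: x=5/2 → posterior Inverse-Gamma(3, 861/8)

alpha=3, beta=861/8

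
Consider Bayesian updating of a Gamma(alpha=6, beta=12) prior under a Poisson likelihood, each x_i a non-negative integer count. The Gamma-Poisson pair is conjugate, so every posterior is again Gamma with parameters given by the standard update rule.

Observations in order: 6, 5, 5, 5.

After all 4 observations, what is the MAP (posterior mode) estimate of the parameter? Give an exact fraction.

obs 1: x=6 → posterior Gamma(12, 13)
obs 2: x=5 → posterior Gamma(17, 14)
obs 3: x=5 → posterior Gamma(22, 15)
obs 4: x=5 → posterior Gamma(27, 16)

13/8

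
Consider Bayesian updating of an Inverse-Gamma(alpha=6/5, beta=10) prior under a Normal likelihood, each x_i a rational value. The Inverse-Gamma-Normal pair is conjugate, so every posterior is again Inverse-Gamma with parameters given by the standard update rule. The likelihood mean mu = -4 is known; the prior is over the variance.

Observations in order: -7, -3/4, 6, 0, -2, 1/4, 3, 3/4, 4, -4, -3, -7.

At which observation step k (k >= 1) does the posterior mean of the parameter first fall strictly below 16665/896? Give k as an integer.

obs 1: x=-7 → posterior Inverse-Gamma(17/10, 29/2)
obs 2: x=-3/4 → posterior Inverse-Gamma(11/5, 633/32)
obs 3: x=6 → posterior Inverse-Gamma(27/10, 2233/32)
obs 4: x=0 → posterior Inverse-Gamma(16/5, 2489/32)
obs 5: x=-2 → posterior Inverse-Gamma(37/10, 2553/32)
obs 6: x=1/4 → posterior Inverse-Gamma(21/5, 1421/16)
obs 7: x=3 → posterior Inverse-Gamma(47/10, 1813/16)
obs 8: x=3/4 → posterior Inverse-Gamma(26/5, 3987/32)
obs 9: x=4 → posterior Inverse-Gamma(57/10, 5011/32)
obs 10: x=-4 → posterior Inverse-Gamma(31/5, 5011/32)
obs 11: x=-3 → posterior Inverse-Gamma(67/10, 5027/32)
obs 12: x=-7 → posterior Inverse-Gamma(36/5, 5171/32)

k = 2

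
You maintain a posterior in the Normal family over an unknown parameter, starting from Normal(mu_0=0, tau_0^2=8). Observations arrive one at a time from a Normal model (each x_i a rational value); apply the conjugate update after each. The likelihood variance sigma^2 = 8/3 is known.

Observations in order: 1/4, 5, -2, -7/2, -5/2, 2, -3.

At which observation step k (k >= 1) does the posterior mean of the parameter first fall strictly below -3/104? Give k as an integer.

obs 1: x=1/4 → posterior Normal(3/16, 2)
obs 2: x=5 → posterior Normal(9/4, 8/7)
obs 3: x=-2 → posterior Normal(39/40, 4/5)
obs 4: x=-7/2 → posterior Normal(-3/52, 8/13)
obs 5: x=-5/2 → posterior Normal(-33/64, 1/2)
obs 6: x=2 → posterior Normal(-9/76, 8/19)
obs 7: x=-3 → posterior Normal(-45/88, 4/11)

k = 4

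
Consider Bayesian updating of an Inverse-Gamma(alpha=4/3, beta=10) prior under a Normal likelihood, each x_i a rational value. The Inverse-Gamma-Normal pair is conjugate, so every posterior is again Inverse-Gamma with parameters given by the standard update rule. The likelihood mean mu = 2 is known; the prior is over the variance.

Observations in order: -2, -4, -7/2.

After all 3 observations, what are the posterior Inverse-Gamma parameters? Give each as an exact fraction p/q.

obs 1: x=-2 → posterior Inverse-Gamma(11/6, 18)
obs 2: x=-4 → posterior Inverse-Gamma(7/3, 36)
obs 3: x=-7/2 → posterior Inverse-Gamma(17/6, 409/8)

alpha=17/6, beta=409/8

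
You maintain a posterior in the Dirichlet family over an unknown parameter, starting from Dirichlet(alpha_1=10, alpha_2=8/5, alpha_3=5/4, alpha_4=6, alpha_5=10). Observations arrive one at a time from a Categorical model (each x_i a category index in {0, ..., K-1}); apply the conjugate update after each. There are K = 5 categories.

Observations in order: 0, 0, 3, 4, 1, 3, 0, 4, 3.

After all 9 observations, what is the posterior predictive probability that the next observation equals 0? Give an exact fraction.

260/757

obs 1: x=0 → posterior Dirichlet(11, 8/5, 5/4, 6, 10)
obs 2: x=0 → posterior Dirichlet(12, 8/5, 5/4, 6, 10)
obs 3: x=3 → posterior Dirichlet(12, 8/5, 5/4, 7, 10)
obs 4: x=4 → posterior Dirichlet(12, 8/5, 5/4, 7, 11)
obs 5: x=1 → posterior Dirichlet(12, 13/5, 5/4, 7, 11)
obs 6: x=3 → posterior Dirichlet(12, 13/5, 5/4, 8, 11)
obs 7: x=0 → posterior Dirichlet(13, 13/5, 5/4, 8, 11)
obs 8: x=4 → posterior Dirichlet(13, 13/5, 5/4, 8, 12)
obs 9: x=3 → posterior Dirichlet(13, 13/5, 5/4, 9, 12)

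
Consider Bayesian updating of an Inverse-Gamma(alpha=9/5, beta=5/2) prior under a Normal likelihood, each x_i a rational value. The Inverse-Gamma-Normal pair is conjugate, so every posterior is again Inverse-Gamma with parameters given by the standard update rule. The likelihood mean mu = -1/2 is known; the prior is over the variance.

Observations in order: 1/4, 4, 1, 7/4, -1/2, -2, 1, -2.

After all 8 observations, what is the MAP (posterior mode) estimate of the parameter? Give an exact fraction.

obs 1: x=1/4 → posterior Inverse-Gamma(23/10, 89/32)
obs 2: x=4 → posterior Inverse-Gamma(14/5, 413/32)
obs 3: x=1 → posterior Inverse-Gamma(33/10, 449/32)
obs 4: x=7/4 → posterior Inverse-Gamma(19/5, 265/16)
obs 5: x=-1/2 → posterior Inverse-Gamma(43/10, 265/16)
obs 6: x=-2 → posterior Inverse-Gamma(24/5, 283/16)
obs 7: x=1 → posterior Inverse-Gamma(53/10, 301/16)
obs 8: x=-2 → posterior Inverse-Gamma(29/5, 319/16)

1595/544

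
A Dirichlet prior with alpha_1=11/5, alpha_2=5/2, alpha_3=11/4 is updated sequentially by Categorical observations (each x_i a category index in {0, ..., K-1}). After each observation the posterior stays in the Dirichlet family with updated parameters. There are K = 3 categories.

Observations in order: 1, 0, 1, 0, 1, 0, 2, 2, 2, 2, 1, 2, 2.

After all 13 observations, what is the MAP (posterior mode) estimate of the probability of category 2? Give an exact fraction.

obs 1: x=1 → posterior Dirichlet(11/5, 7/2, 11/4)
obs 2: x=0 → posterior Dirichlet(16/5, 7/2, 11/4)
obs 3: x=1 → posterior Dirichlet(16/5, 9/2, 11/4)
obs 4: x=0 → posterior Dirichlet(21/5, 9/2, 11/4)
obs 5: x=1 → posterior Dirichlet(21/5, 11/2, 11/4)
obs 6: x=0 → posterior Dirichlet(26/5, 11/2, 11/4)
obs 7: x=2 → posterior Dirichlet(26/5, 11/2, 15/4)
obs 8: x=2 → posterior Dirichlet(26/5, 11/2, 19/4)
obs 9: x=2 → posterior Dirichlet(26/5, 11/2, 23/4)
obs 10: x=2 → posterior Dirichlet(26/5, 11/2, 27/4)
obs 11: x=1 → posterior Dirichlet(26/5, 13/2, 27/4)
obs 12: x=2 → posterior Dirichlet(26/5, 13/2, 31/4)
obs 13: x=2 → posterior Dirichlet(26/5, 13/2, 35/4)

155/349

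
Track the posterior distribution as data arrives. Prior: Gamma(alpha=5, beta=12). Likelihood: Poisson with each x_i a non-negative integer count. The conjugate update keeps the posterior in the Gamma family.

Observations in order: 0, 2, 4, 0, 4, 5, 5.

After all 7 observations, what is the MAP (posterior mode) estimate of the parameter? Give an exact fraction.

24/19

obs 1: x=0 → posterior Gamma(5, 13)
obs 2: x=2 → posterior Gamma(7, 14)
obs 3: x=4 → posterior Gamma(11, 15)
obs 4: x=0 → posterior Gamma(11, 16)
obs 5: x=4 → posterior Gamma(15, 17)
obs 6: x=5 → posterior Gamma(20, 18)
obs 7: x=5 → posterior Gamma(25, 19)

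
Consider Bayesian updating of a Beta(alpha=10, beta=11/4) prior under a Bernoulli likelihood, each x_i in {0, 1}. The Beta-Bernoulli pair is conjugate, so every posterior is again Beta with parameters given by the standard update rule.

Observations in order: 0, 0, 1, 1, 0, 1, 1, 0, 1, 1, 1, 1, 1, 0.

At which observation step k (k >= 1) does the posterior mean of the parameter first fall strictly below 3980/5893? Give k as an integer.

k = 8

obs 1: x=0 → posterior Beta(10, 15/4)
obs 2: x=0 → posterior Beta(10, 19/4)
obs 3: x=1 → posterior Beta(11, 19/4)
obs 4: x=1 → posterior Beta(12, 19/4)
obs 5: x=0 → posterior Beta(12, 23/4)
obs 6: x=1 → posterior Beta(13, 23/4)
obs 7: x=1 → posterior Beta(14, 23/4)
obs 8: x=0 → posterior Beta(14, 27/4)
obs 9: x=1 → posterior Beta(15, 27/4)
obs 10: x=1 → posterior Beta(16, 27/4)
obs 11: x=1 → posterior Beta(17, 27/4)
obs 12: x=1 → posterior Beta(18, 27/4)
obs 13: x=1 → posterior Beta(19, 27/4)
obs 14: x=0 → posterior Beta(19, 31/4)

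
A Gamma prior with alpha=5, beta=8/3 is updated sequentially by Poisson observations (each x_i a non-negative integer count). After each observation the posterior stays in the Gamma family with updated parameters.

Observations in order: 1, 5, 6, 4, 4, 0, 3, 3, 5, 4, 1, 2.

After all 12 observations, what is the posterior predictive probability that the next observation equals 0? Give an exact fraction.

46608495990013864855572854753917637170140450830013807893066294686121984/794708560552308362507026214655083140659880205559381016431673633560574223

obs 1: x=1 → posterior Gamma(6, 11/3)
obs 2: x=5 → posterior Gamma(11, 14/3)
obs 3: x=6 → posterior Gamma(17, 17/3)
obs 4: x=4 → posterior Gamma(21, 20/3)
obs 5: x=4 → posterior Gamma(25, 23/3)
obs 6: x=0 → posterior Gamma(25, 26/3)
obs 7: x=3 → posterior Gamma(28, 29/3)
obs 8: x=3 → posterior Gamma(31, 32/3)
obs 9: x=5 → posterior Gamma(36, 35/3)
obs 10: x=4 → posterior Gamma(40, 38/3)
obs 11: x=1 → posterior Gamma(41, 41/3)
obs 12: x=2 → posterior Gamma(43, 44/3)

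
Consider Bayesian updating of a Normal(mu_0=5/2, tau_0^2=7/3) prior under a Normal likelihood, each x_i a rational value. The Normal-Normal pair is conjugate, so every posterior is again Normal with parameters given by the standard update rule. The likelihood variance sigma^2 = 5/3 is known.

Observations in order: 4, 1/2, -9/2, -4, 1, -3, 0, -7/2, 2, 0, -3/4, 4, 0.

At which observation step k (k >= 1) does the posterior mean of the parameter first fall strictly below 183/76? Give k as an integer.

k = 2

obs 1: x=4 → posterior Normal(27/8, 35/36)
obs 2: x=1/2 → posterior Normal(44/19, 35/57)
obs 3: x=-9/2 → posterior Normal(25/52, 35/78)
obs 4: x=-4 → posterior Normal(-31/66, 35/99)
obs 5: x=1 → posterior Normal(-17/80, 7/24)
obs 6: x=-3 → posterior Normal(-59/94, 35/141)
obs 7: x=0 → posterior Normal(-59/108, 35/162)
obs 8: x=-7/2 → posterior Normal(-54/61, 35/183)
obs 9: x=2 → posterior Normal(-10/17, 35/204)
obs 10: x=0 → posterior Normal(-8/15, 7/45)
obs 11: x=-3/4 → posterior Normal(-181/328, 35/246)
obs 12: x=4 → posterior Normal(-69/356, 35/267)
obs 13: x=0 → posterior Normal(-23/128, 35/288)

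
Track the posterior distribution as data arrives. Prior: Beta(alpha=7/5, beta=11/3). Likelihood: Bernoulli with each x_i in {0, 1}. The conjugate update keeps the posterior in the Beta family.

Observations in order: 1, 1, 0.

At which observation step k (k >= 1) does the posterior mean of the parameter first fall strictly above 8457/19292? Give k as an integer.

obs 1: x=1 → posterior Beta(12/5, 11/3)
obs 2: x=1 → posterior Beta(17/5, 11/3)
obs 3: x=0 → posterior Beta(17/5, 14/3)

k = 2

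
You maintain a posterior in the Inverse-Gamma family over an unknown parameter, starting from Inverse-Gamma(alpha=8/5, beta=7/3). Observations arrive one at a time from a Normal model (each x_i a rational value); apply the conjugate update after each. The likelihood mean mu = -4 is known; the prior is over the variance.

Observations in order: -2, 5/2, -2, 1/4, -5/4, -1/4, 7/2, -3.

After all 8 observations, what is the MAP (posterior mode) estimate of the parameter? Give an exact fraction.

36445/3168

obs 1: x=-2 → posterior Inverse-Gamma(21/10, 13/3)
obs 2: x=5/2 → posterior Inverse-Gamma(13/5, 611/24)
obs 3: x=-2 → posterior Inverse-Gamma(31/10, 659/24)
obs 4: x=1/4 → posterior Inverse-Gamma(18/5, 3503/96)
obs 5: x=-5/4 → posterior Inverse-Gamma(41/10, 1933/48)
obs 6: x=-1/4 → posterior Inverse-Gamma(23/5, 4541/96)
obs 7: x=7/2 → posterior Inverse-Gamma(51/10, 7241/96)
obs 8: x=-3 → posterior Inverse-Gamma(28/5, 7289/96)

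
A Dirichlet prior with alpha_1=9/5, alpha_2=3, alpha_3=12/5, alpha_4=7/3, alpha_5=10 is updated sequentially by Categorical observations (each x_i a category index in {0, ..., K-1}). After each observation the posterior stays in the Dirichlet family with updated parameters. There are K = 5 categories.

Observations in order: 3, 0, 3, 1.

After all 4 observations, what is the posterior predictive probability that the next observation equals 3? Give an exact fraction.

obs 1: x=3 → posterior Dirichlet(9/5, 3, 12/5, 10/3, 10)
obs 2: x=0 → posterior Dirichlet(14/5, 3, 12/5, 10/3, 10)
obs 3: x=3 → posterior Dirichlet(14/5, 3, 12/5, 13/3, 10)
obs 4: x=1 → posterior Dirichlet(14/5, 4, 12/5, 13/3, 10)

65/353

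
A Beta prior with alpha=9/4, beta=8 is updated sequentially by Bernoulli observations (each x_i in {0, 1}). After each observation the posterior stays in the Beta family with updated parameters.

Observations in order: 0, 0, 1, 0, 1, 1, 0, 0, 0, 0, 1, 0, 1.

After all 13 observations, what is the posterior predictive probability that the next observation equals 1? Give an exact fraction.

29/93

obs 1: x=0 → posterior Beta(9/4, 9)
obs 2: x=0 → posterior Beta(9/4, 10)
obs 3: x=1 → posterior Beta(13/4, 10)
obs 4: x=0 → posterior Beta(13/4, 11)
obs 5: x=1 → posterior Beta(17/4, 11)
obs 6: x=1 → posterior Beta(21/4, 11)
obs 7: x=0 → posterior Beta(21/4, 12)
obs 8: x=0 → posterior Beta(21/4, 13)
obs 9: x=0 → posterior Beta(21/4, 14)
obs 10: x=0 → posterior Beta(21/4, 15)
obs 11: x=1 → posterior Beta(25/4, 15)
obs 12: x=0 → posterior Beta(25/4, 16)
obs 13: x=1 → posterior Beta(29/4, 16)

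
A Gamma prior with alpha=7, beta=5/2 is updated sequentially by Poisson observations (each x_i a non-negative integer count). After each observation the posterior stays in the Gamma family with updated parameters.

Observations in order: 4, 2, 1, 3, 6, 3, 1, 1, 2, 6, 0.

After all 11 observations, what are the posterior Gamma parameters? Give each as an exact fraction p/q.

alpha=36, beta=27/2

obs 1: x=4 → posterior Gamma(11, 7/2)
obs 2: x=2 → posterior Gamma(13, 9/2)
obs 3: x=1 → posterior Gamma(14, 11/2)
obs 4: x=3 → posterior Gamma(17, 13/2)
obs 5: x=6 → posterior Gamma(23, 15/2)
obs 6: x=3 → posterior Gamma(26, 17/2)
obs 7: x=1 → posterior Gamma(27, 19/2)
obs 8: x=1 → posterior Gamma(28, 21/2)
obs 9: x=2 → posterior Gamma(30, 23/2)
obs 10: x=6 → posterior Gamma(36, 25/2)
obs 11: x=0 → posterior Gamma(36, 27/2)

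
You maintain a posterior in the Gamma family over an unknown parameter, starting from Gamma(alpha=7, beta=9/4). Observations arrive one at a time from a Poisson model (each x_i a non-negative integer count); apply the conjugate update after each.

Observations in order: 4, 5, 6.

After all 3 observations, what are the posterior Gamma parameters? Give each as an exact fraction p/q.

obs 1: x=4 → posterior Gamma(11, 13/4)
obs 2: x=5 → posterior Gamma(16, 17/4)
obs 3: x=6 → posterior Gamma(22, 21/4)

alpha=22, beta=21/4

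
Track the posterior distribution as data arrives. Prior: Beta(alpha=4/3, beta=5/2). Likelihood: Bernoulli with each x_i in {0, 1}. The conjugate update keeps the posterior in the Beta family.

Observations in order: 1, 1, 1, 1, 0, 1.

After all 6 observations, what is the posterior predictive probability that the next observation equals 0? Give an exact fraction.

obs 1: x=1 → posterior Beta(7/3, 5/2)
obs 2: x=1 → posterior Beta(10/3, 5/2)
obs 3: x=1 → posterior Beta(13/3, 5/2)
obs 4: x=1 → posterior Beta(16/3, 5/2)
obs 5: x=0 → posterior Beta(16/3, 7/2)
obs 6: x=1 → posterior Beta(19/3, 7/2)

21/59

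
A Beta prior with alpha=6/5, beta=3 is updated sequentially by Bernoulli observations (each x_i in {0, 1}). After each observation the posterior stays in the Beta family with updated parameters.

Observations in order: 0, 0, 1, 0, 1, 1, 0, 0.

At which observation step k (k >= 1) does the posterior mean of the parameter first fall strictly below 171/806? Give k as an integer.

k = 2

obs 1: x=0 → posterior Beta(6/5, 4)
obs 2: x=0 → posterior Beta(6/5, 5)
obs 3: x=1 → posterior Beta(11/5, 5)
obs 4: x=0 → posterior Beta(11/5, 6)
obs 5: x=1 → posterior Beta(16/5, 6)
obs 6: x=1 → posterior Beta(21/5, 6)
obs 7: x=0 → posterior Beta(21/5, 7)
obs 8: x=0 → posterior Beta(21/5, 8)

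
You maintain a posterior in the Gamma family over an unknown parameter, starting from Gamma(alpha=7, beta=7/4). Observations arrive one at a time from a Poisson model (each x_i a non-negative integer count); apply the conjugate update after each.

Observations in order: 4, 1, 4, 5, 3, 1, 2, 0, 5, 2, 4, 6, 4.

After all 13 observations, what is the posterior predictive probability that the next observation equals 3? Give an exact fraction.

obs 1: x=4 → posterior Gamma(11, 11/4)
obs 2: x=1 → posterior Gamma(12, 15/4)
obs 3: x=4 → posterior Gamma(16, 19/4)
obs 4: x=5 → posterior Gamma(21, 23/4)
obs 5: x=3 → posterior Gamma(24, 27/4)
obs 6: x=1 → posterior Gamma(25, 31/4)
obs 7: x=2 → posterior Gamma(27, 35/4)
obs 8: x=0 → posterior Gamma(27, 39/4)
obs 9: x=5 → posterior Gamma(32, 43/4)
obs 10: x=2 → posterior Gamma(34, 47/4)
obs 11: x=4 → posterior Gamma(38, 51/4)
obs 12: x=6 → posterior Gamma(44, 55/4)
obs 13: x=4 → posterior Gamma(48, 59/4)

256529033043858532980764495049233023851337473113161795370096516265024352897300134961177600/1191713727603618380872175734387955215589522927254857533150583556599163748984148823042580463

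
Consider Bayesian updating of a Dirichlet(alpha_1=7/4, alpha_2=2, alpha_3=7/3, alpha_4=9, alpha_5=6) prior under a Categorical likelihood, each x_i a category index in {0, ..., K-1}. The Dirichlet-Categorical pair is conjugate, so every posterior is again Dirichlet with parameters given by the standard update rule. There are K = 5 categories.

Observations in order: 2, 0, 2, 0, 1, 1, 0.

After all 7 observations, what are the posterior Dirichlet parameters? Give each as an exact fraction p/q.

alpha_1=19/4, alpha_2=4, alpha_3=13/3, alpha_4=9, alpha_5=6

obs 1: x=2 → posterior Dirichlet(7/4, 2, 10/3, 9, 6)
obs 2: x=0 → posterior Dirichlet(11/4, 2, 10/3, 9, 6)
obs 3: x=2 → posterior Dirichlet(11/4, 2, 13/3, 9, 6)
obs 4: x=0 → posterior Dirichlet(15/4, 2, 13/3, 9, 6)
obs 5: x=1 → posterior Dirichlet(15/4, 3, 13/3, 9, 6)
obs 6: x=1 → posterior Dirichlet(15/4, 4, 13/3, 9, 6)
obs 7: x=0 → posterior Dirichlet(19/4, 4, 13/3, 9, 6)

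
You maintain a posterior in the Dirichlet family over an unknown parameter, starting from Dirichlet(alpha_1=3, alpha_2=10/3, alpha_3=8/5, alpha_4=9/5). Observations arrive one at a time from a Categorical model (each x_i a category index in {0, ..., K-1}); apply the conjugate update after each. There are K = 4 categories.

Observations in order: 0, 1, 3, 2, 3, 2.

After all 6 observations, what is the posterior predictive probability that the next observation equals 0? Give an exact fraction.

15/59

obs 1: x=0 → posterior Dirichlet(4, 10/3, 8/5, 9/5)
obs 2: x=1 → posterior Dirichlet(4, 13/3, 8/5, 9/5)
obs 3: x=3 → posterior Dirichlet(4, 13/3, 8/5, 14/5)
obs 4: x=2 → posterior Dirichlet(4, 13/3, 13/5, 14/5)
obs 5: x=3 → posterior Dirichlet(4, 13/3, 13/5, 19/5)
obs 6: x=2 → posterior Dirichlet(4, 13/3, 18/5, 19/5)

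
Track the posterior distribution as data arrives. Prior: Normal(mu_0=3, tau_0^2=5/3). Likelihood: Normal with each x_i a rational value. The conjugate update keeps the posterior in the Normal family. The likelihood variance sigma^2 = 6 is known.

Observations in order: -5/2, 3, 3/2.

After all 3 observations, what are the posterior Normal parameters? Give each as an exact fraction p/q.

obs 1: x=-5/2 → posterior Normal(83/46, 30/23)
obs 2: x=3 → posterior Normal(113/56, 15/14)
obs 3: x=3/2 → posterior Normal(64/33, 10/11)

mu_0=64/33, tau_0^2=10/11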